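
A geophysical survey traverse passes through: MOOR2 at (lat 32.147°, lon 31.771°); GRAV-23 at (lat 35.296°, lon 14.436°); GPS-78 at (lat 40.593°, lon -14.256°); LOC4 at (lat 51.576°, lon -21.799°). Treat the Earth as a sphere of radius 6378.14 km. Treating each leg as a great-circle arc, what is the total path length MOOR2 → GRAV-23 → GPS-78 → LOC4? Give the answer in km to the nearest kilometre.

5568 km

MOOR2→GRAV-23: c = 0.257216 rad, d = 1640.56 km
GRAV-23→GPS-78: c = 0.403658 rad, d = 2574.58 km
GPS-78→LOC4: c = 0.212057 rad, d = 1352.53 km
Total = 1640.56 + 2574.58 + 1352.53 = 5567.67 km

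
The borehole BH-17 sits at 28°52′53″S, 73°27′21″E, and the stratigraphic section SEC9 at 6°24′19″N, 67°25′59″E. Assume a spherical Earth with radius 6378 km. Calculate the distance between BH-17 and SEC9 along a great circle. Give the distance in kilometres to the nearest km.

3981 km

BH-17: φ = -28.88139°, λ = +73.45583°
SEC9: φ = +6.40528°, λ = +67.43306°
Δφ = 35.2867°,  Δλ = -6.0228°
a = sin²(Δφ/2) + cos φ₁ cos φ₂ sin²(Δλ/2) = 0.094265
c = 2·arcsin(√a) = 0.624135 rad = 35.7603°
d = R·c = 6378 × 0.624135 = 3980.7 km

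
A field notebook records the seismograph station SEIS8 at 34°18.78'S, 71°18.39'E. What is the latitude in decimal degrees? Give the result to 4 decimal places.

34.3130°S

34° + 18.78′/60 = 34 + 0.31300 = 34.3130°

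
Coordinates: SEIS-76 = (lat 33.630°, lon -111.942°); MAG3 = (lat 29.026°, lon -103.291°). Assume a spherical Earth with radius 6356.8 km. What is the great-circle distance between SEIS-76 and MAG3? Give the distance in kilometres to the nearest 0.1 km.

965.4 km

Δφ = -4.6040°,  Δλ = 8.6510°
a = sin²(Δφ/2) + cos φ₁ cos φ₂ sin²(Δλ/2) = 0.005755
c = 2·arcsin(√a) = 0.151868 rad = 8.7014°
d = R·c = 6356.8 × 0.151868 = 965.4 km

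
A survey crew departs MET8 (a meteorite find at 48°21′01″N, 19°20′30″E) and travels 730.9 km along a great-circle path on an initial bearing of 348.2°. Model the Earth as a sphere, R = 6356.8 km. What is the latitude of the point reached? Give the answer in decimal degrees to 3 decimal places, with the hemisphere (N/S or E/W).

54.778°N

MET8: φ = +48.35028°, λ = +19.34167°
δ = d/R = 730.9/6356.8 = 0.114979 rad
φ₂ = arcsin(sin φ₁ cos δ + cos φ₁ sin δ cos θ)
   = arcsin(0.74722·0.99340 + 0.66457·0.11473·0.97887) = 54.77772°
λ₂ = λ₁ + atan2(sin θ sin δ cos φ₁, cos δ − sin φ₁ sin φ₂) = 17.01035°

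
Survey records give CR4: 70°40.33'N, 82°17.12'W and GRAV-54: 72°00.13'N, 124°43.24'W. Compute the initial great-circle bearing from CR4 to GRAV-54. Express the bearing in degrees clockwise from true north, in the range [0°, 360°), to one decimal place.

CR4: φ = +70.67217°, λ = -82.28533°
GRAV-54: φ = +72.00217°, λ = -124.72067°
Δλ = -42.4353°
y = sin Δλ · cos φ₂ = -0.208487
x = cos φ₁ sin φ₂ − sin φ₁ cos φ₂ cos Δλ = 0.099590
θ = atan2(y, x) = -64.4672° → 295.5328° (mod 360°)

295.5°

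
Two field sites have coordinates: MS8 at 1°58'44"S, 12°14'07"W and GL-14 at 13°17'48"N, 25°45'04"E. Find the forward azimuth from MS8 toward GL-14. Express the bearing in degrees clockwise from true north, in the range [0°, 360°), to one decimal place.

MS8: φ = -1.97889°, λ = -12.23528°
GL-14: φ = +13.29667°, λ = +25.75111°
Δλ = 37.9864°
y = sin Δλ · cos φ₂ = 0.598975
x = cos φ₁ sin φ₂ − sin φ₁ cos φ₂ cos Δλ = 0.256342
θ = atan2(y, x) = 66.8306° → 66.8306° (mod 360°)

66.8°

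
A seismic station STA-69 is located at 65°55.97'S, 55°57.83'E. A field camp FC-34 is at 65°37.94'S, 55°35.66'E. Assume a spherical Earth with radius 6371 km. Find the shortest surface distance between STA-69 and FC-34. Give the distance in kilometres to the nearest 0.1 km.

37.4 km

STA-69: φ = -65.93283°, λ = +55.96383°
FC-34: φ = -65.63233°, λ = +55.59433°
Δφ = 0.3005°,  Δλ = -0.3695°
a = sin²(Δφ/2) + cos φ₁ cos φ₂ sin²(Δλ/2) = 0.000009
c = 2·arcsin(√a) = 0.005874 rad = 0.3366°
d = R·c = 6371 × 0.005874 = 37.4 km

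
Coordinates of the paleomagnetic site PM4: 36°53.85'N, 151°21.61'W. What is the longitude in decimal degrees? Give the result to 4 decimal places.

151.3602°W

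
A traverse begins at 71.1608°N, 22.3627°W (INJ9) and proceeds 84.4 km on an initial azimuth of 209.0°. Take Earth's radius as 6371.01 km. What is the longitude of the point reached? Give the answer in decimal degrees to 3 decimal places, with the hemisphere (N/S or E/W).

23.465°W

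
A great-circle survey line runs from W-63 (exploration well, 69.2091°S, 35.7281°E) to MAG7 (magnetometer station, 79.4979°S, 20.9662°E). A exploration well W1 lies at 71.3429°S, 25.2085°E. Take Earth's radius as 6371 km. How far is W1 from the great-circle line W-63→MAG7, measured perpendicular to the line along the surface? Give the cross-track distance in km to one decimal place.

δ₁₃ = central angle W-63→W1 = 0.072153 rad  (haversine)
θ₁₃ = bearing W-63→W1 = 234.112°,  θ₁₂ = bearing W-63→MAG7 = 194.149°
dₓₜ = R·arcsin(sin δ₁₃ · sin(θ₁₃ − θ₁₂)) = 6371·arcsin(0.07209·sin(39.963°)) = 295.106 km
|dₓₜ| = 295.106 km

295.1 km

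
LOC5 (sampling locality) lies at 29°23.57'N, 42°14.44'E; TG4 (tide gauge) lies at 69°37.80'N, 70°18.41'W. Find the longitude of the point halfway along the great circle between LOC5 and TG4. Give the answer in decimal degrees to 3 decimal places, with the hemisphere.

18.697°E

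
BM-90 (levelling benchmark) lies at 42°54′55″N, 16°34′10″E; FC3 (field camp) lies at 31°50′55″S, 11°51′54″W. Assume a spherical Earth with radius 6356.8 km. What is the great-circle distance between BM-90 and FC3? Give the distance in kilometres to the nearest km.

BM-90: φ = +42.91528°, λ = +16.56944°
FC3: φ = -31.84861°, λ = -11.86500°
Δφ = -74.7639°,  Δλ = -28.4344°
a = sin²(Δφ/2) + cos φ₁ cos φ₂ sin²(Δλ/2) = 0.406126
c = 2·arcsin(√a) = 1.381927 rad = 79.1786°
d = R·c = 6356.8 × 1.381927 = 8784.6 km

8785 km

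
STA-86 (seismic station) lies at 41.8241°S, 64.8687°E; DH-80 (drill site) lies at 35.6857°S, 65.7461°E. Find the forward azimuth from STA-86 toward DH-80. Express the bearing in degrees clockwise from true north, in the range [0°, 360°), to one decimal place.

Δλ = 0.8774°
y = sin Δλ · cos φ₂ = 0.012438
x = cos φ₁ sin φ₂ − sin φ₁ cos φ₂ cos Δλ = 0.106867
θ = atan2(y, x) = 6.6384° → 6.6384° (mod 360°)

6.6°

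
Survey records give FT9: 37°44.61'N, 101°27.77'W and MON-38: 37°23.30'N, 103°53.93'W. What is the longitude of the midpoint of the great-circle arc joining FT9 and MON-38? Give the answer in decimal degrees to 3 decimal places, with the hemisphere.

102.684°W

FT9: φ = +37.74350°, λ = -101.46283°
MON-38: φ = +37.38833°, λ = -103.89883°
Bx = cos φ₂ cos Δλ = 0.793820,  By = cos φ₂ sin Δλ = -0.033771
φₘ = atan2(sin φ₁ + sin φ₂, √((cos φ₁ + Bx)² + By²)) = 37.57217°
λₘ = λ₁ + atan2(By, cos φ₁ + Bx) = -102.68374°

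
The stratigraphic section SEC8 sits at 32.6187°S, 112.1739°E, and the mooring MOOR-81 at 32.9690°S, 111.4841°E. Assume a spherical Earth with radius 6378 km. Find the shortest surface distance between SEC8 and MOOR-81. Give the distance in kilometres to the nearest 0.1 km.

Δφ = -0.3503°,  Δλ = -0.6898°
a = sin²(Δφ/2) + cos φ₁ cos φ₂ sin²(Δλ/2) = 0.000035
c = 2·arcsin(√a) = 0.011824 rad = 0.6775°
d = R·c = 6378 × 0.011824 = 75.4 km

75.4 km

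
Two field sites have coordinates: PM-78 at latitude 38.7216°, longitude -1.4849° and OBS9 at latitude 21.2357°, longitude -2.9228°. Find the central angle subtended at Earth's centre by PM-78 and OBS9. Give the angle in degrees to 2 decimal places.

Δφ = -17.4859°,  Δλ = -1.4379°
a = sin²(Δφ/2) + cos φ₁ cos φ₂ sin²(Δλ/2) = 0.023219
c = 2·arcsin(√a) = 0.305948 rad = 17.5295°

17.53°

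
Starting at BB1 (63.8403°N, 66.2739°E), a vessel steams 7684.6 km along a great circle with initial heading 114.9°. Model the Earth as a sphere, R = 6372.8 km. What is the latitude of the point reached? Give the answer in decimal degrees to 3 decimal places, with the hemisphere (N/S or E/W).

δ = d/R = 7684.6/6372.8 = 1.205844 rad
φ₂ = arcsin(sin φ₁ cos δ + cos φ₁ sin δ cos θ)
   = arcsin(0.89757·0.35691 + 0.44087·0.93414·-0.42104) = 8.45010°
λ₂ = λ₁ + atan2(sin θ sin δ cos φ₁, cos δ − sin φ₁ sin φ₂) = 125.21149°

8.450°N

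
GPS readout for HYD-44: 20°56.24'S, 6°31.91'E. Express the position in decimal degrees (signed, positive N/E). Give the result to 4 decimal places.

-20.9373°, +6.5318°

lat: 20.9373° S → -20.9373°
lon: 6.5318° E → +6.5318°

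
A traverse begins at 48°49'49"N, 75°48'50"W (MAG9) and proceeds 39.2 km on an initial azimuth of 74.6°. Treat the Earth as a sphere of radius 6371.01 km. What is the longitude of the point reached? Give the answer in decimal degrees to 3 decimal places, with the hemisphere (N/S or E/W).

MAG9: φ = +48.83028°, λ = -75.81389°
δ = d/R = 39.2/6371.01 = 0.006153 rad
φ₂ = arcsin(sin φ₁ cos δ + cos φ₁ sin δ cos θ)
   = arcsin(0.75276·0.99998 + 0.65829·0.00615·0.26556) = 48.92274°
λ₂ = λ₁ + atan2(sin θ sin δ cos φ₁, cos δ − sin φ₁ sin φ₂) = -75.29663°

75.297°W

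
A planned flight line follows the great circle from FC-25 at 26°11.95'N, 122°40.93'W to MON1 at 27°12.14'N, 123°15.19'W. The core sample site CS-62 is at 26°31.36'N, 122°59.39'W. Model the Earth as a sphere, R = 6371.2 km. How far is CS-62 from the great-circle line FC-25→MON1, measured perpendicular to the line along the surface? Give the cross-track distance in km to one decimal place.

FC-25: φ = +26.19917°, λ = -122.68217°
MON1: φ = +27.20233°, λ = -123.25317°
CS-62: φ = +26.52267°, λ = -122.98983°
δ₁₃ = central angle FC-25→CS-62 = 0.007418 rad  (haversine)
θ₁₃ = bearing FC-25→CS-62 = 319.632°,  θ₁₂ = bearing FC-25→MON1 = 333.174°
dₓₜ = R·arcsin(sin δ₁₃ · sin(θ₁₃ − θ₁₂)) = 6371.2·arcsin(0.00742·sin(-13.543°)) = -11.067 km
|dₓₜ| = 11.067 km

11.1 km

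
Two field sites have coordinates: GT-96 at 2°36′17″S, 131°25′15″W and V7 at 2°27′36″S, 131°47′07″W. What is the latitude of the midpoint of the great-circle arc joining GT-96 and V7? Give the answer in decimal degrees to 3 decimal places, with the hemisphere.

2.532°S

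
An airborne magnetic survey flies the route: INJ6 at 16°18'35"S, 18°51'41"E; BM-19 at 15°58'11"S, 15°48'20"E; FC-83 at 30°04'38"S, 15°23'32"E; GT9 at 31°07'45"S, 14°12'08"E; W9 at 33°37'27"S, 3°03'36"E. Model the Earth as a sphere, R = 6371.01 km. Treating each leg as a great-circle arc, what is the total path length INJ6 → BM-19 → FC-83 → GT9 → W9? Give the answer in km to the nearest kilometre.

3143 km

INJ6: φ = -16.30972°, λ = +18.86139°
BM-19: φ = -15.96972°, λ = +15.80556°
FC-83: φ = -30.07722°, λ = +15.39222°
GT9: φ = -31.12917°, λ = +14.20222°
W9: φ = -33.62417°, λ = +3.06000°
INJ6→BM-19: c = 0.051574 rad, d = 328.58 km
BM-19→FC-83: c = 0.246311 rad, d = 1569.25 km
FC-83→GT9: c = 0.025625 rad, d = 163.26 km
GT9→W9: c = 0.169813 rad, d = 1081.88 km
Total = 328.58 + 1569.25 + 163.26 + 1081.88 = 3142.97 km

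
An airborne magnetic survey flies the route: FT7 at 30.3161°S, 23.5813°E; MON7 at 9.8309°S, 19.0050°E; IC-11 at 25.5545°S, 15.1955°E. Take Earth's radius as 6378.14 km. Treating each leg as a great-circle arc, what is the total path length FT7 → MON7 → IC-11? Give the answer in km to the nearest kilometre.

FT7→MON7: c = 0.365204 rad, d = 2329.32 km
MON7→IC-11: c = 0.281585 rad, d = 1795.99 km
Total = 2329.32 + 1795.99 = 4125.31 km

4125 km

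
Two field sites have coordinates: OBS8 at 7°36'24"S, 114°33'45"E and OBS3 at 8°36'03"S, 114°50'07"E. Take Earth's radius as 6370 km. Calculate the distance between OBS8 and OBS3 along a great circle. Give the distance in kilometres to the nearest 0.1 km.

OBS8: φ = -7.60667°, λ = +114.56250°
OBS3: φ = -8.60083°, λ = +114.83528°
Δφ = -0.9942°,  Δλ = 0.2728°
a = sin²(Δφ/2) + cos φ₁ cos φ₂ sin²(Δλ/2) = 0.000081
c = 2·arcsin(√a) = 0.017980 rad = 1.0302°
d = R·c = 6370 × 0.017980 = 114.5 km

114.5 km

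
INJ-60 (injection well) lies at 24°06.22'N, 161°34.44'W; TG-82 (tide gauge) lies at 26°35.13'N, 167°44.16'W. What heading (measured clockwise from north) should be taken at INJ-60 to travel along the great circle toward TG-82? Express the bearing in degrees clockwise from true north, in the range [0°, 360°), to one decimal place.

INJ-60: φ = +24.10367°, λ = -161.57400°
TG-82: φ = +26.58550°, λ = -167.73600°
Δλ = -6.1620°
y = sin Δλ · cos φ₂ = -0.095991
x = cos φ₁ sin φ₂ − sin φ₁ cos φ₂ cos Δλ = 0.045413
θ = atan2(y, x) = -64.6814° → 295.3186° (mod 360°)

295.3°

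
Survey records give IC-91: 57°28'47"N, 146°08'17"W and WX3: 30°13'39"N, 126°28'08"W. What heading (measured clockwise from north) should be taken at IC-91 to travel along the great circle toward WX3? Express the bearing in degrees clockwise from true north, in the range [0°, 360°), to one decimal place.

145.0°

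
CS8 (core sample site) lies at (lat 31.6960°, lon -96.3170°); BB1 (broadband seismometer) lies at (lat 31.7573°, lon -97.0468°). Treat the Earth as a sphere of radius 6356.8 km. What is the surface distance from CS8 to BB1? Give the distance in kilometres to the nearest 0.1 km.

Δφ = 0.0613°,  Δλ = -0.7298°
a = sin²(Δφ/2) + cos φ₁ cos φ₂ sin²(Δλ/2) = 0.000030
c = 2·arcsin(√a) = 0.010887 rad = 0.6238°
d = R·c = 6356.8 × 0.010887 = 69.2 km

69.2 km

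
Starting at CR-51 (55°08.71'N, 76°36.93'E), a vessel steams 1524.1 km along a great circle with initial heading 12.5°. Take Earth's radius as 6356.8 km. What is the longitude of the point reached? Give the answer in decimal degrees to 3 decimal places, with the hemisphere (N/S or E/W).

84.633°E

CR-51: φ = +55.14517°, λ = +76.61550°
δ = d/R = 1524.1/6356.8 = 0.239759 rad
φ₂ = arcsin(sin φ₁ cos δ + cos φ₁ sin δ cos θ)
   = arcsin(0.82060·0.97140 + 0.57150·0.23747·0.97630) = 68.37653°
λ₂ = λ₁ + atan2(sin θ sin δ cos φ₁, cos δ − sin φ₁ sin φ₂) = 84.63302°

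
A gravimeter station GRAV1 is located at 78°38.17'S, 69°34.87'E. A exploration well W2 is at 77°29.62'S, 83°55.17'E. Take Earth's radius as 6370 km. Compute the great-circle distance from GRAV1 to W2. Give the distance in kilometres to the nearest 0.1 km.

352.2 km

GRAV1: φ = -78.63617°, λ = +69.58117°
W2: φ = -77.49367°, λ = +83.91950°
Δφ = 1.1425°,  Δλ = 14.3383°
a = sin²(Δφ/2) + cos φ₁ cos φ₂ sin²(Δλ/2) = 0.000764
c = 2·arcsin(√a) = 0.055286 rad = 3.1677°
d = R·c = 6370 × 0.055286 = 352.2 km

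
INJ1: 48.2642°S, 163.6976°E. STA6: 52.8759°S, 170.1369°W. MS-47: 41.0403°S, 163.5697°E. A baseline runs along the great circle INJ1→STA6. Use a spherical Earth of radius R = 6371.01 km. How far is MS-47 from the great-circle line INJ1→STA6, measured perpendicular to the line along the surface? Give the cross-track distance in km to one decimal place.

720.4 km

δ₁₃ = central angle INJ1→MS-47 = 0.126091 rad  (haversine)
θ₁₃ = bearing INJ1→MS-47 = 359.233°,  θ₁₂ = bearing INJ1→STA6 = 115.432°
dₓₜ = R·arcsin(sin δ₁₃ · sin(θ₁₃ − θ₁₂)) = 6371.01·arcsin(0.12576·sin(243.801°)) = -720.422 km
|dₓₜ| = 720.422 km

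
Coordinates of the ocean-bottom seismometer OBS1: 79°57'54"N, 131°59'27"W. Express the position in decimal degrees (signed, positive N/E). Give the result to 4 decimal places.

lat: 79.9650° N → +79.9650°
lon: 131.9908° W → -131.9908°

+79.9650°, -131.9908°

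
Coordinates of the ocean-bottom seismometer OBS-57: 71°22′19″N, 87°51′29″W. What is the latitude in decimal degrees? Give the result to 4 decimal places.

71° + 22′/60 + 19″/3600 = 71 + 0.36667 + 0.00528 = 71.3719°

71.3719°N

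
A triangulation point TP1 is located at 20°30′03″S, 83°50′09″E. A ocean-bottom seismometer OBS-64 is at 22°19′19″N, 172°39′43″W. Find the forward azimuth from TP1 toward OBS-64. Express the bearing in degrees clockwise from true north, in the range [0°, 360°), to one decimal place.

TP1: φ = -20.50083°, λ = +83.83583°
OBS-64: φ = +22.32194°, λ = -172.66194°
Δλ = 103.5022°
y = sin Δλ · cos φ₂ = 0.899496
x = cos φ₁ sin φ₂ − sin φ₁ cos φ₂ cos Δλ = 0.280113
θ = atan2(y, x) = 72.7028° → 72.7028° (mod 360°)

72.7°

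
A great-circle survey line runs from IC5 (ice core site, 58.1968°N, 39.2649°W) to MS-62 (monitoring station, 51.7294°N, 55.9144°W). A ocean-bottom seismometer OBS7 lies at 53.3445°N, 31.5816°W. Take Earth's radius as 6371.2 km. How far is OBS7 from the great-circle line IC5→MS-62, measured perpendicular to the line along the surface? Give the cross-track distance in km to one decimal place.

686.7 km

δ₁₃ = central angle IC5→OBS7 = 0.113273 rad  (haversine)
θ₁₃ = bearing IC5→OBS7 = 135.077°,  θ₁₂ = bearing IC5→MS-62 = 242.962°
dₓₜ = R·arcsin(sin δ₁₃ · sin(θ₁₃ − θ₁₂)) = 6371.2·arcsin(0.11303·sin(-107.885°)) = -686.671 km
|dₓₜ| = 686.671 km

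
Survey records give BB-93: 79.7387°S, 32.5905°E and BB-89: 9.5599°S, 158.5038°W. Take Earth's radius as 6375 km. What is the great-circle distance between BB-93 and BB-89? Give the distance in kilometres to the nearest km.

Δφ = 70.1788°,  Δλ = 168.9057°
a = sin²(Δφ/2) + cos φ₁ cos φ₂ sin²(Δλ/2) = 0.504479
c = 2·arcsin(√a) = 1.579755 rad = 90.5133°
d = R·c = 6375 × 1.579755 = 10070.9 km

10071 km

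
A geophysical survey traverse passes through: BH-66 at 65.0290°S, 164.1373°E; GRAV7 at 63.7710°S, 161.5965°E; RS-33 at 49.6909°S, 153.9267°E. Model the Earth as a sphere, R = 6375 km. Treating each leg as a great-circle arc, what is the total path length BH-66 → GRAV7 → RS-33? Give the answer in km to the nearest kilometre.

1818 km

BH-66→GRAV7: c = 0.029137 rad, d = 185.75 km
GRAV7→RS-33: c = 0.256047 rad, d = 1632.30 km
Total = 185.75 + 1632.30 = 1818.05 km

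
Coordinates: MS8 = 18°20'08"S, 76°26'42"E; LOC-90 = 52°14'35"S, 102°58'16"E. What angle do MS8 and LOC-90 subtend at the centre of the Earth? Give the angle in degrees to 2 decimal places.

39.76°

MS8: φ = -18.33556°, λ = +76.44500°
LOC-90: φ = -52.24306°, λ = +102.97111°
Δφ = -33.9075°,  Δλ = 26.5261°
a = sin²(Δφ/2) + cos φ₁ cos φ₂ sin²(Δλ/2) = 0.115623
c = 2·arcsin(√a) = 0.693906 rad = 39.7579°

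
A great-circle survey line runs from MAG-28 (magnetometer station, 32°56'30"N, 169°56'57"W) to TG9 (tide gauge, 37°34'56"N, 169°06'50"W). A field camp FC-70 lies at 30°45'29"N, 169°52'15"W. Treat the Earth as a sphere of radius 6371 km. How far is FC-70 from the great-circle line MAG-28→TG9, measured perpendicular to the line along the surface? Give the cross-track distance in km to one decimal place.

41.7 km

MAG-28: φ = +32.94167°, λ = -169.94917°
TG9: φ = +37.58222°, λ = -169.11389°
FC-70: φ = +30.75806°, λ = -169.87083°
δ₁₃ = central angle MAG-28→FC-70 = 0.038129 rad  (haversine)
θ₁₃ = bearing MAG-28→FC-70 = 178.234°,  θ₁₂ = bearing MAG-28→TG9 = 8.122°
dₓₜ = R·arcsin(sin δ₁₃ · sin(θ₁₃ − θ₁₂)) = 6371·arcsin(0.03812·sin(170.112°)) = 41.706 km
|dₓₜ| = 41.706 km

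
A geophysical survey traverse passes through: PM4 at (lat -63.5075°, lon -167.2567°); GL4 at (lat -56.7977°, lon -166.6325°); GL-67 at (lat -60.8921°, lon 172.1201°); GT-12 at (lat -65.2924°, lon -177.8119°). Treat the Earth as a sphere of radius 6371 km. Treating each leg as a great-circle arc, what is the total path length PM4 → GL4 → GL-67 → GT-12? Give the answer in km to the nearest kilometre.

2747 km

PM4→GL4: c = 0.117232 rad, d = 746.89 km
GL4→GL-67: c = 0.203623 rad, d = 1297.28 km
GL-67→GT-12: c = 0.110317 rad, d = 702.83 km
Total = 746.89 + 1297.28 + 702.83 = 2747.00 km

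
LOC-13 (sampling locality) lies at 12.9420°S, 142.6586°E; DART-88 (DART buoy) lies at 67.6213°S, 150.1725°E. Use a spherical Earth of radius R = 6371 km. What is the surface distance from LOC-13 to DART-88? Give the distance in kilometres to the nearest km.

Δφ = -54.6793°,  Δλ = 7.5139°
a = sin²(Δφ/2) + cos φ₁ cos φ₂ sin²(Δλ/2) = 0.212517
c = 2·arcsin(√a) = 0.958233 rad = 54.9027°
d = R·c = 6371 × 0.958233 = 6104.9 km

6105 km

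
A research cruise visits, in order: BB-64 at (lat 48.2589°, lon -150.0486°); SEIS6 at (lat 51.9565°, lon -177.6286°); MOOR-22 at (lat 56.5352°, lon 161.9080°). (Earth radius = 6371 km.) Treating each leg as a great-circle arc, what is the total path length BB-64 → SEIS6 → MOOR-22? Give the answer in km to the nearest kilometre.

3414 km

BB-64→SEIS6: c = 0.313384 rad, d = 1996.57 km
SEIS6→MOOR-22: c = 0.222429 rad, d = 1417.10 km
Total = 1996.57 + 1417.10 = 3413.67 km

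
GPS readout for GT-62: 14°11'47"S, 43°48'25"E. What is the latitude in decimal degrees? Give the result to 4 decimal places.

14° + 11′/60 + 47″/3600 = 14 + 0.18333 + 0.01306 = 14.1964°

14.1964°S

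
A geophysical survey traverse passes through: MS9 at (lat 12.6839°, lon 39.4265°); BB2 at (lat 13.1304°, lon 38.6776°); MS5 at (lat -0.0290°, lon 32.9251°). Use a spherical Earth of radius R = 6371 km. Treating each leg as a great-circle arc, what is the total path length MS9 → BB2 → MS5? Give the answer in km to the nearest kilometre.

1690 km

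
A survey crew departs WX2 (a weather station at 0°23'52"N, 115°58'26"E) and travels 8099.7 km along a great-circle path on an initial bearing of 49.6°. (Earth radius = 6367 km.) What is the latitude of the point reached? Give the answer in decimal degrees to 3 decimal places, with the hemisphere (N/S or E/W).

WX2: φ = +0.39778°, λ = +115.97389°
δ = d/R = 8099.7/6367 = 1.272138 rad
φ₂ = arcsin(sin φ₁ cos δ + cos φ₁ sin δ cos θ)
   = arcsin(0.00694·0.29424 + 0.99998·0.95573·0.64812) = 38.42259°
λ₂ = λ₁ + atan2(sin θ sin δ cos φ₁, cos δ − sin φ₁ sin φ₂) = -175.74607°

38.423°N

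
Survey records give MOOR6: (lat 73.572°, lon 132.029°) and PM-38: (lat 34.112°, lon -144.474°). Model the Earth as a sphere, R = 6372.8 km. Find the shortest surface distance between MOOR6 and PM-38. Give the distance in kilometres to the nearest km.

6188 km

Δφ = -39.4600°,  Δλ = 83.4970°
a = sin²(Δφ/2) + cos φ₁ cos φ₂ sin²(Δλ/2) = 0.217782
c = 2·arcsin(√a) = 0.971046 rad = 55.6368°
d = R·c = 6372.8 × 0.971046 = 6188.3 km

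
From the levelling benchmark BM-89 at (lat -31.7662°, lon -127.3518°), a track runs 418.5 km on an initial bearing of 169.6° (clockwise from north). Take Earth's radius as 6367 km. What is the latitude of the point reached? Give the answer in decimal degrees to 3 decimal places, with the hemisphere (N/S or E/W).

δ = d/R = 418.5/6367 = 0.065730 rad
φ₂ = arcsin(sin φ₁ cos δ + cos φ₁ sin δ cos θ)
   = arcsin(-0.52645·0.99784 + 0.85020·0.06568·-0.98357) = -35.46766°
λ₂ = λ₁ + atan2(sin θ sin δ cos φ₁, cos δ − sin φ₁ sin φ₂) = -126.51764°

35.468°S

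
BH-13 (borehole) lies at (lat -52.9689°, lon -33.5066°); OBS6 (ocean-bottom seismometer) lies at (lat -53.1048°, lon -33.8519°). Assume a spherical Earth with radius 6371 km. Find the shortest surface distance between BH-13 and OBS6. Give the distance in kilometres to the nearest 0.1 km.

27.6 km

Δφ = -0.1359°,  Δλ = -0.3453°
a = sin²(Δφ/2) + cos φ₁ cos φ₂ sin²(Δλ/2) = 0.000005
c = 2·arcsin(√a) = 0.004331 rad = 0.2482°
d = R·c = 6371 × 0.004331 = 27.6 km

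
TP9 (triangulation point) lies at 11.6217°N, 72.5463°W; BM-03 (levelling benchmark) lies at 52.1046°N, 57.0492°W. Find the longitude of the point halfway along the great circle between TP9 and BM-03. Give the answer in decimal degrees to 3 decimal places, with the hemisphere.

Bx = cos φ₂ cos Δλ = 0.591891,  By = cos φ₂ sin Δλ = 0.164114
φₘ = atan2(sin φ₁ + sin φ₂, √((cos φ₁ + Bx)² + By²)) = 32.08672°
λₘ = λ₁ + atan2(By, cos φ₁ + Bx) = -66.58403°

66.584°W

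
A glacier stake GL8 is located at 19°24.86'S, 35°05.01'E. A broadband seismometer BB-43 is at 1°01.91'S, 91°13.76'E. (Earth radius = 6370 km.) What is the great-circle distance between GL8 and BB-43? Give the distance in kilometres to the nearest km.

6438 km

GL8: φ = -19.41433°, λ = +35.08350°
BB-43: φ = -1.03183°, λ = +91.22933°
Δφ = 18.3825°,  Δλ = 56.1458°
a = sin²(Δφ/2) + cos φ₁ cos φ₂ sin²(Δλ/2) = 0.234347
c = 2·arcsin(√a) = 1.010655 rad = 57.9063°
d = R·c = 6370 × 1.010655 = 6437.9 km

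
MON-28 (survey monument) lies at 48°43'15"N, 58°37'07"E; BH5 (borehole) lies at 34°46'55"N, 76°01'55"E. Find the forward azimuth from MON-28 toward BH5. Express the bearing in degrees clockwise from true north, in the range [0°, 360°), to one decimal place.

130.9°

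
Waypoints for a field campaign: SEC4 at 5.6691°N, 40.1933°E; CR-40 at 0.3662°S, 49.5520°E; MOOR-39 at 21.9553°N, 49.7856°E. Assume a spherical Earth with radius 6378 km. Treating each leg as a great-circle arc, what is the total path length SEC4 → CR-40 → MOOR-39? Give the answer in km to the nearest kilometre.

3723 km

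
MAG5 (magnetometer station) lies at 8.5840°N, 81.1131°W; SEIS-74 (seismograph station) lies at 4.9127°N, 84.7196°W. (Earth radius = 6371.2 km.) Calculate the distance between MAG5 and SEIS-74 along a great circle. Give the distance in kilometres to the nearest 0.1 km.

Δφ = -3.6713°,  Δλ = -3.6065°
a = sin²(Δφ/2) + cos φ₁ cos φ₂ sin²(Δλ/2) = 0.002002
c = 2·arcsin(√a) = 0.089508 rad = 5.1285°
d = R·c = 6371.2 × 0.089508 = 570.3 km

570.3 km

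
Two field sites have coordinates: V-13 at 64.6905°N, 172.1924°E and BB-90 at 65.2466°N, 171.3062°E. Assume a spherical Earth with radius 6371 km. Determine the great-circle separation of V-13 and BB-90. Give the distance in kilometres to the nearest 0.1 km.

74.6 km

Δφ = 0.5561°,  Δλ = -0.8862°
a = sin²(Δφ/2) + cos φ₁ cos φ₂ sin²(Δλ/2) = 0.000034
c = 2·arcsin(√a) = 0.011706 rad = 0.6707°
d = R·c = 6371 × 0.011706 = 74.6 km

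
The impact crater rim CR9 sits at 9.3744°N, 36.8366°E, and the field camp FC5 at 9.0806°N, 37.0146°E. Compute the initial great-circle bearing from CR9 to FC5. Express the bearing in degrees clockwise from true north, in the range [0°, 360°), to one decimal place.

149.1°

Δλ = 0.1780°
y = sin Δλ · cos φ₂ = 0.003068
x = cos φ₁ sin φ₂ − sin φ₁ cos φ₂ cos Δλ = -0.005127
θ = atan2(y, x) = 149.1057° → 149.1057° (mod 360°)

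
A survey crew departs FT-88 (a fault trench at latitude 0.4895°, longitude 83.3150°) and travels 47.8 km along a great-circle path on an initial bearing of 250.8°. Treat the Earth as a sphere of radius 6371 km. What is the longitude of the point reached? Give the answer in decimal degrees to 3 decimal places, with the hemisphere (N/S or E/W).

82.909°E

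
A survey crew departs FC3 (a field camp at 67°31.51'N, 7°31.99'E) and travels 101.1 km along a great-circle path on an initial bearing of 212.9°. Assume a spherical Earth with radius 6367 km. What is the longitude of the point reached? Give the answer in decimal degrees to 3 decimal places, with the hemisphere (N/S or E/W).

FC3: φ = +67.52517°, λ = +7.53317°
δ = d/R = 101.1/6367 = 0.015879 rad
φ₂ = arcsin(sin φ₁ cos δ + cos φ₁ sin δ cos θ)
   = arcsin(0.92405·0.99987 + 0.38228·0.01588·-0.83962) = 66.75631°
λ₂ = λ₁ + atan2(sin θ sin δ cos φ₁, cos δ − sin φ₁ sin φ₂) = 6.28092°

6.281°E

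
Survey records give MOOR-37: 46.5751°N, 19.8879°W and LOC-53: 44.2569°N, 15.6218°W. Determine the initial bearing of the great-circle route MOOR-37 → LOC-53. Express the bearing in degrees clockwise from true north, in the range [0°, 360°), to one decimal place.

126.2°

Δλ = 4.2661°
y = sin Δλ · cos φ₂ = 0.053279
x = cos φ₁ sin φ₂ − sin φ₁ cos φ₂ cos Δλ = -0.039008
θ = atan2(y, x) = 126.2098° → 126.2098° (mod 360°)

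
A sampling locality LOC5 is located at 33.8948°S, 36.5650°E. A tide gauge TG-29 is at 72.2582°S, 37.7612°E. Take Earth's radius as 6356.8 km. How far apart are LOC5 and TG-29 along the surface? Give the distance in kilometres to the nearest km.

Δφ = -38.3634°,  Δλ = 1.1962°
a = sin²(Δφ/2) + cos φ₁ cos φ₂ sin²(Δλ/2) = 0.107983
c = 2·arcsin(√a) = 0.669656 rad = 38.3685°
d = R·c = 6356.8 × 0.669656 = 4256.9 km

4257 km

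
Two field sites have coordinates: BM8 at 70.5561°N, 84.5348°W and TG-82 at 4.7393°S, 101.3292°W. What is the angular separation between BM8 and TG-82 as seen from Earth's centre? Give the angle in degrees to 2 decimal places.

Δφ = -75.2954°,  Δλ = -16.7944°
a = sin²(Δφ/2) + cos φ₁ cos φ₂ sin²(Δλ/2) = 0.380157
c = 2·arcsin(√a) = 1.328754 rad = 76.1320°

76.13°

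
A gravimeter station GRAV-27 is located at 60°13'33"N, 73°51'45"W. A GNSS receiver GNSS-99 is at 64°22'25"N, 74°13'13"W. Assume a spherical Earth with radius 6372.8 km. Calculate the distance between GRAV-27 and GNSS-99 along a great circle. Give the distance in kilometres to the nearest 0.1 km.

GRAV-27: φ = +60.22583°, λ = -73.86250°
GNSS-99: φ = +64.37361°, λ = -74.22028°
Δφ = 4.1478°,  Δλ = -0.3578°
a = sin²(Δφ/2) + cos φ₁ cos φ₂ sin²(Δλ/2) = 0.001312
c = 2·arcsin(√a) = 0.072450 rad = 4.1511°
d = R·c = 6372.8 × 0.072450 = 461.7 km

461.7 km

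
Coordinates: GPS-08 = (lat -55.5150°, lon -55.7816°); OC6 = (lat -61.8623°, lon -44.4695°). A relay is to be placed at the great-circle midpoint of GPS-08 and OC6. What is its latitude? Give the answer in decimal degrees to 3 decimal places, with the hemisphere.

Bx = cos φ₂ cos Δλ = 0.462431,  By = cos φ₂ sin Δλ = 0.092504
φₘ = atan2(sin φ₁ + sin φ₂, √((cos φ₁ + Bx)² + By²)) = -58.81163°
λₘ = λ₁ + atan2(By, cos φ₁ + Bx) = -50.64279°

58.812°S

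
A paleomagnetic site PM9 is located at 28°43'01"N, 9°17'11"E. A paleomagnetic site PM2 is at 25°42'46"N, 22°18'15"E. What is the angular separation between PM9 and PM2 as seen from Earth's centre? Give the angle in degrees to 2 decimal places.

11.95°

PM9: φ = +28.71694°, λ = +9.28639°
PM2: φ = +25.71278°, λ = +22.30417°
Δφ = -3.0042°,  Δλ = 13.0178°
a = sin²(Δφ/2) + cos φ₁ cos φ₂ sin²(Δλ/2) = 0.010841
c = 2·arcsin(√a) = 0.208615 rad = 11.9528°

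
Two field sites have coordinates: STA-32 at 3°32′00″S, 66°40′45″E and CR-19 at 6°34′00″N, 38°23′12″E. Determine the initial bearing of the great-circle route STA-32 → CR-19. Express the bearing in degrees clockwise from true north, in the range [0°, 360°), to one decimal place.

STA-32: φ = -3.53333°, λ = +66.67917°
CR-19: φ = +6.56667°, λ = +38.38667°
Δλ = -28.2925°
y = sin Δλ · cos φ₂ = -0.470863
x = cos φ₁ sin φ₂ − sin φ₁ cos φ₂ cos Δλ = 0.168053
θ = atan2(y, x) = -70.3583° → 289.6417° (mod 360°)

289.6°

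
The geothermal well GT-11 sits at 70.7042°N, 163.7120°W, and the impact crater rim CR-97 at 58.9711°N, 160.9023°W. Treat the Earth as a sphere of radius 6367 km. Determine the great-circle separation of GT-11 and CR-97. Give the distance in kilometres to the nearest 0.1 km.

Δφ = -11.7331°,  Δλ = 2.8097°
a = sin²(Δφ/2) + cos φ₁ cos φ₂ sin²(Δλ/2) = 0.010550
c = 2·arcsin(√a) = 0.205786 rad = 11.7907°
d = R·c = 6367 × 0.205786 = 1310.2 km

1310.2 km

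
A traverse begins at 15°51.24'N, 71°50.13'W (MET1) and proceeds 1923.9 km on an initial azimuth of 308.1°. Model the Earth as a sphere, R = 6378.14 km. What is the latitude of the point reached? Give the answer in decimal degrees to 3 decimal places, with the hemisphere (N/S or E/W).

25.925°N

MET1: φ = +15.85400°, λ = -71.83550°
δ = d/R = 1923.9/6378.14 = 0.301640 rad
φ₂ = arcsin(sin φ₁ cos δ + cos φ₁ sin δ cos θ)
   = arcsin(0.27319·0.95485 + 0.96196·0.29709·0.61704) = 25.92489°
λ₂ = λ₁ + atan2(sin θ sin δ cos φ₁, cos δ − sin φ₁ sin φ₂) = -86.90239°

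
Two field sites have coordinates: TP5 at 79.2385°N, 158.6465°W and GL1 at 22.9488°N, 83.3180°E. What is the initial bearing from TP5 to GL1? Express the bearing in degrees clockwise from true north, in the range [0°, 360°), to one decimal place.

301.5°

Δλ = -118.0355°
y = sin Δλ · cos φ₂ = -0.812797
x = cos φ₁ sin φ₂ − sin φ₁ cos φ₂ cos Δλ = 0.498010
θ = atan2(y, x) = -58.5037° → 301.4963° (mod 360°)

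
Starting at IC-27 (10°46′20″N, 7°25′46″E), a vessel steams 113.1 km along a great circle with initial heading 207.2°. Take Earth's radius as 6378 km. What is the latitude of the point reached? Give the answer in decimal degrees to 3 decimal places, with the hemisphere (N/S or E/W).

9.868°N

IC-27: φ = +10.77222°, λ = +7.42944°
δ = d/R = 113.1/6378 = 0.017733 rad
φ₂ = arcsin(sin φ₁ cos δ + cos φ₁ sin δ cos θ)
   = arcsin(0.18691·0.99984 + 0.98238·0.01773·-0.88942) = 9.86821°
λ₂ = λ₁ + atan2(sin θ sin δ cos φ₁, cos δ − sin φ₁ sin φ₂) = 6.95807°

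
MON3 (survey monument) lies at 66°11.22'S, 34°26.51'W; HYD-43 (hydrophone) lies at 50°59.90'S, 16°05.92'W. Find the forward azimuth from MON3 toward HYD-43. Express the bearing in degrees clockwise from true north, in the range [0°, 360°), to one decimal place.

40.4°

MON3: φ = -66.18700°, λ = -34.44183°
HYD-43: φ = -50.99833°, λ = -16.09867°
Δλ = 18.3432°
y = sin Δλ · cos φ₂ = 0.198059
x = cos φ₁ sin φ₂ − sin φ₁ cos φ₂ cos Δλ = 0.232743
θ = atan2(y, x) = 40.3971° → 40.3971° (mod 360°)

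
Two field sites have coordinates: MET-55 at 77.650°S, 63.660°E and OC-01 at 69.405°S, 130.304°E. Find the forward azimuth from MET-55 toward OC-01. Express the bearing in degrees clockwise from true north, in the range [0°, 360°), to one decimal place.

Δλ = 66.6440°
y = sin Δλ · cos φ₂ = 0.322937
x = cos φ₁ sin φ₂ − sin φ₁ cos φ₂ cos Δλ = -0.063988
θ = atan2(y, x) = 101.2077° → 101.2077° (mod 360°)

101.2°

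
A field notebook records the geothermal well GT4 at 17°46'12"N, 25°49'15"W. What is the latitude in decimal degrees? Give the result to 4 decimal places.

17° + 46′/60 + 12″/3600 = 17 + 0.76667 + 0.00333 = 17.7700°

17.7700°N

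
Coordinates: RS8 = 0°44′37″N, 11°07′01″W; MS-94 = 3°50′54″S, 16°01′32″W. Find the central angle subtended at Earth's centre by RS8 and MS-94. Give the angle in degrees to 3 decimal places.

RS8: φ = +0.74361°, λ = -11.11694°
MS-94: φ = -3.84833°, λ = -16.02556°
Δφ = -4.5919°,  Δλ = -4.9086°
a = sin²(Δφ/2) + cos φ₁ cos φ₂ sin²(Δλ/2) = 0.003434
c = 2·arcsin(√a) = 0.117275 rad = 6.7194°

6.719°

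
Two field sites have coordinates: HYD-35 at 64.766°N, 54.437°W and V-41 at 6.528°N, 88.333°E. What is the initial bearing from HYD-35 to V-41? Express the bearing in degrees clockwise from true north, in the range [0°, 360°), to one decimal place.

Δλ = 142.7700°
y = sin Δλ · cos φ₂ = 0.601093
x = cos φ₁ sin φ₂ − sin φ₁ cos φ₂ cos Δλ = 0.764032
θ = atan2(y, x) = 38.1935° → 38.1935° (mod 360°)

38.2°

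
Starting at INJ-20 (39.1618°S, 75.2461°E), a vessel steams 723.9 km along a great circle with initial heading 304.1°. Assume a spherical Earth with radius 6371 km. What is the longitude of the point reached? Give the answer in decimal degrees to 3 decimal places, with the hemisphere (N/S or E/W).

δ = d/R = 723.9/6371 = 0.113624 rad
φ₂ = arcsin(sin φ₁ cos δ + cos φ₁ sin δ cos θ)
   = arcsin(-0.63151·0.99355 + 0.77537·0.11338·0.56064) = -35.32081°
λ₂ = λ₁ + atan2(sin θ sin δ cos φ₁, cos δ − sin φ₁ sin φ₂) = 68.63868°

68.639°E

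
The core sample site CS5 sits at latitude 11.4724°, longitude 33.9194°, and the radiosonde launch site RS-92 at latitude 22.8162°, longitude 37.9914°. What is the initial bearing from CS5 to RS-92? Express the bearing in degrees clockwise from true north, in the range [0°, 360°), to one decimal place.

Δλ = 4.0720°
y = sin Δλ · cos φ₂ = 0.065454
x = cos φ₁ sin φ₂ − sin φ₁ cos φ₂ cos Δλ = 0.197159
θ = atan2(y, x) = 18.3654° → 18.3654° (mod 360°)

18.4°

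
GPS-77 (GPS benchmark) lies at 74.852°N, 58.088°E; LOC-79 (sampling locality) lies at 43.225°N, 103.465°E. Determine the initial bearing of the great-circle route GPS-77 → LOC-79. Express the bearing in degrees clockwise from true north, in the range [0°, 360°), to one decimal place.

121.3°

Δλ = 45.3770°
y = sin Δλ · cos φ₂ = 0.518626
x = cos φ₁ sin φ₂ − sin φ₁ cos φ₂ cos Δλ = -0.315097
θ = atan2(y, x) = 121.2812° → 121.2812° (mod 360°)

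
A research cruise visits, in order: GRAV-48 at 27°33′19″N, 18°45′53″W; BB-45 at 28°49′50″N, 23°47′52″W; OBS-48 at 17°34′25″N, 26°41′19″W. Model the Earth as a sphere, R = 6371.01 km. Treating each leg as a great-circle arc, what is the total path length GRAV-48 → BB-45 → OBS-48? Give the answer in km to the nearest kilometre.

1799 km

GRAV-48: φ = +27.55528°, λ = -18.76472°
BB-45: φ = +28.83056°, λ = -23.79778°
OBS-48: φ = +17.57361°, λ = -26.68861°
GRAV-48→BB-45: c = 0.080550 rad, d = 513.18 km
BB-45→OBS-48: c = 0.201843 rad, d = 1285.94 km
Total = 513.18 + 1285.94 = 1799.12 km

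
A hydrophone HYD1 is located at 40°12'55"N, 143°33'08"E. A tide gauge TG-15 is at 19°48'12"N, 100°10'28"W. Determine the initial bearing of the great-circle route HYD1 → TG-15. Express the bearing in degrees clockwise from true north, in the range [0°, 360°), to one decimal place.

58.0°

HYD1: φ = +40.21528°, λ = +143.55222°
TG-15: φ = +19.80333°, λ = -100.17444°
Δλ = 116.2733°
y = sin Δλ · cos φ₂ = 0.843663
x = cos φ₁ sin φ₂ − sin φ₁ cos φ₂ cos Δλ = 0.527612
θ = atan2(y, x) = 57.9788° → 57.9788° (mod 360°)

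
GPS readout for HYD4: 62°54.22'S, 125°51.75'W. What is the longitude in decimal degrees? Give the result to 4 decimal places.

125° + 51.75′/60 = 125 + 0.86250 = 125.8625°

125.8625°W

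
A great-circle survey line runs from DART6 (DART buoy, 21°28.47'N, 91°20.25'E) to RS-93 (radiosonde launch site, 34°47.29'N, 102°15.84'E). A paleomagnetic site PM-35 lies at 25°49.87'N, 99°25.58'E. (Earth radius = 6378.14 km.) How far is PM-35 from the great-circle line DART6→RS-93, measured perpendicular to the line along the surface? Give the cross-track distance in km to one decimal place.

DART6: φ = +21.47450°, λ = +91.33750°
RS-93: φ = +34.78817°, λ = +102.26400°
PM-35: φ = +25.83117°, λ = +99.42633°
δ₁₃ = central angle DART6→PM-35 = 0.149958 rad  (haversine)
θ₁₃ = bearing DART6→PM-35 = 57.966°,  θ₁₂ = bearing DART6→RS-93 = 33.440°
dₓₜ = R·arcsin(sin δ₁₃ · sin(θ₁₃ − θ₁₂)) = 6378.14·arcsin(0.14940·sin(24.527°)) = 395.806 km
|dₓₜ| = 395.806 km

395.8 km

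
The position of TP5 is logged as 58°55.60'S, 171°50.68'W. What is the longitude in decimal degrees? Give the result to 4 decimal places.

171.8447°W

171° + 50.68′/60 = 171 + 0.84467 = 171.8447°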